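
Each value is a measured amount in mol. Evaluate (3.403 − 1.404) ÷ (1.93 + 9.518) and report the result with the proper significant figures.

3.403 − 1.404 = 1.999, limited to 3 d.p. → 4 s.f.; 1.93 + 9.518 = 11.448, limited to 2 d.p. → 4 s.f.
Carrying full precision, 1.999 ÷ 11.448 = 0.174615653389…; keep min(4, 4) = 4 s.f.
Rounded to 4 significant figures: 0.1746.

0.1746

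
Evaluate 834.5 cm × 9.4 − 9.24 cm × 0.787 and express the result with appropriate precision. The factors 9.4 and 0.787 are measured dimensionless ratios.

7.8 × 10^3 cm

834.5 × 9.4 = 7844.3 → 7.8 × 10^3 cm (2 s.f., last digit at the 10^2 place).
9.24 × 0.787 = 7.27188 → 7.27 cm (3 s.f., last digit at the 10^-2 place).
Difference: 7837.02812 cm; keep the coarser place, 10^2.
Result: 7.8 × 10^3 cm.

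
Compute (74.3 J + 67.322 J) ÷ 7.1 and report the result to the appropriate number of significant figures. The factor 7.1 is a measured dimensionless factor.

74.3 J + 67.322 J = 141.622 J; the sum is limited to 1 decimal place (4 s.f.).
Carrying full precision, 141.622 ÷ 7.1 = 19.9467605634… J; 7.1 has 2 s.f., so the result keeps min(4, 2) = 2 s.f.
Rounded to 2 significant figures: 20. J.

20. J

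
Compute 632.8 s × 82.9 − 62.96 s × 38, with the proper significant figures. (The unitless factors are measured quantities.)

5.01 × 10⁴ s

632.8 × 82.9 = 52459.12 → 5.25 × 10⁴ s (3 s.f., last digit at the 10^2 place).
62.96 × 38 = 2392.48 → 2.4 × 10³ s (2 s.f., last digit at the 10^2 place).
Difference: 50066.64 s; keep the coarser place, 10^2.
Result: 5.01 × 10⁴ s.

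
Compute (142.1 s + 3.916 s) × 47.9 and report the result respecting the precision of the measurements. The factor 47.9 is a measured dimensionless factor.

6.99 × 10³ s

142.1 s + 3.916 s = 146.016 s; the sum is limited to 1 decimal place (4 s.f.).
Carrying full precision, 146.016 × 47.9 = 6994.1664 s; 47.9 has 3 s.f., so the result keeps min(4, 3) = 3 s.f.
Rounded to 3 significant figures: 6.99 × 10³ s.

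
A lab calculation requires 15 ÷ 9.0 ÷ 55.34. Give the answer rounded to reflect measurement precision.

15 ÷ 9.0 ÷ 55.34 = 0.0301168533912…
Multiplication/division keeps the fewest significant figures: 15 → 2 s.f., 9.0 → 2 s.f., 55.34 → 4 s.f.; limit is 2.
Rounded to 2 significant figures: 0.030.

0.030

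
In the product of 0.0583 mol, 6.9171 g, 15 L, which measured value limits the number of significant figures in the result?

15 L

0.0583 mol → 3 s.f.; 6.9171 g → 5 s.f.; 15 L → 2 s.f.
The fewest is 2 significant figures, from 15 L.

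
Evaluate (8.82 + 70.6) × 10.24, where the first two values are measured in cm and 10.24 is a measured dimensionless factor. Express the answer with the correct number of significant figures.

813 cm

8.82 cm + 70.6 cm = 79.42 cm; the sum is limited to 1 decimal place (3 s.f.).
Carrying full precision, 79.42 × 10.24 = 813.2608 cm; 10.24 has 4 s.f., so the result keeps min(3, 4) = 3 s.f.
Rounded to 3 significant figures: 813 cm.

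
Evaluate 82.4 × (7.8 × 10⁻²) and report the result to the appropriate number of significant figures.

6.4

82.4 × (7.8 × 10⁻²) = 6.4272
Multiplication/division keeps the fewest significant figures: 82.4 → 3 s.f., 7.8 × 10⁻² → 2 s.f.; limit is 2.
Rounded to 2 significant figures: 6.4.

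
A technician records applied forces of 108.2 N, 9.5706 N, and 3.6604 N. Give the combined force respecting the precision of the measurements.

108.2 N + 9.5706 N + 3.6604 N = 121.4310 N.
Addition/subtraction keeps the fewest decimal places: 108.2 → 1 decimal place, 9.5706 → 4 decimal places, 3.6604 → 4 decimal places; limit is 1.
Rounded to 1 decimal place: 121.4 N.

121.4 N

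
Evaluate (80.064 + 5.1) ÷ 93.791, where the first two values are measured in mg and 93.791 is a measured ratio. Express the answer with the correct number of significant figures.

80.064 mg + 5.1 mg = 85.164 mg; the sum is limited to 1 decimal place (3 s.f.).
Carrying full precision, 85.164 ÷ 93.791 = 0.908018893071… mg; 93.791 has 5 s.f., so the result keeps min(3, 5) = 3 s.f.
Rounded to 3 significant figures: 9.08 × 10^-1 mg.

9.08 × 10^-1 mg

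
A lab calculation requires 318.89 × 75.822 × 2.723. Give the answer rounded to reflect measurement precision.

318.89 × 75.822 × 2.723 = 65839.0836503…
Multiplication/division keeps the fewest significant figures: 318.89 → 5 s.f., 75.822 → 5 s.f., 2.723 → 4 s.f.; limit is 4.
Rounded to 4 significant figures: 6.584 × 10⁴.

6.584 × 10⁴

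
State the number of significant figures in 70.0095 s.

70.0095: zeros between nonzero digits are significant.

6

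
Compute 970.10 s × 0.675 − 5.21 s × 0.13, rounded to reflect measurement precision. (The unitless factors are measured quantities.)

970.10 × 0.675 = 654.8175 → 655 s (3 s.f., last digit at the 10^0 place).
5.21 × 0.13 = 0.6773 → 6.8 × 10⁻¹ s (2 s.f., last digit at the 10^-2 place).
Difference: 654.1402 s; keep the coarser place, 10^0.
Result: 654 s.

654 s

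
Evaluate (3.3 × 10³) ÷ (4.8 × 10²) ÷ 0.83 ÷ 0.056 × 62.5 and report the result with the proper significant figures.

9.2 × 10³

(3.3 × 10³) ÷ (4.8 × 10²) ÷ 0.83 ÷ 0.056 × 62.5 = 9244.56755594…
Multiplication/division keeps the fewest significant figures: 3.3 × 10³ → 2 s.f., 4.8 × 10² → 2 s.f., 0.83 → 2 s.f., 0.056 → 2 s.f., 62.5 → 3 s.f.; limit is 2.
Rounded to 2 significant figures: 9.2 × 10³.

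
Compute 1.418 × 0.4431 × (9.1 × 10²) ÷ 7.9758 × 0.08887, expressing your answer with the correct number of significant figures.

1.418 × 0.4431 × (9.1 × 10²) ÷ 7.9758 × 0.08887 = 6.37089281111…
Multiplication/division keeps the fewest significant figures: 1.418 → 4 s.f., 0.4431 → 4 s.f., 9.1 × 10² → 2 s.f., 7.9758 → 5 s.f., 0.08887 → 4 s.f.; limit is 2.
Rounded to 2 significant figures: 6.4.

6.4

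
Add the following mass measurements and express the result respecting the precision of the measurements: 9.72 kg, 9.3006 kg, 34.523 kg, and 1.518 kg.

55.06 kg

9.72 kg + 9.3006 kg + 34.523 kg + 1.518 kg = 55.0616 kg.
Addition/subtraction keeps the fewest decimal places: 9.72 → 2 decimal places, 9.3006 → 4 decimal places, 34.523 → 3 decimal places, 1.518 → 3 decimal places; limit is 2.
Rounded to 2 decimal places: 55.06 kg.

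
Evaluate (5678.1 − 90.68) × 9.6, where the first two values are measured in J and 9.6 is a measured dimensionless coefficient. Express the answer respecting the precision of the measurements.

5.4 × 10^4 J

5678.1 J − 90.68 J = 5587.42 J; the difference is limited to 1 decimal place (5 s.f.).
Carrying full precision, 5587.42 × 9.6 = 53639.232 J; 9.6 has 2 s.f., so the result keeps min(5, 2) = 2 s.f.
Rounded to 2 significant figures: 5.4 × 10^4 J.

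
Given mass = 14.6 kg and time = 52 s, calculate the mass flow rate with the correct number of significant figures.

mass flow rate = 14.6 kg ÷ 52 s = 0.280769230769… kg/s.
14.6 has 3 significant figures; 52 has 2.
Division/multiplication keeps the fewest: 2 significant figures.
Rounded: 0.28 kg/s.

0.28 kg/s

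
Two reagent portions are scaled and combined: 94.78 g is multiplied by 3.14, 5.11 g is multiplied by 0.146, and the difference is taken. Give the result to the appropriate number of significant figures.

297 g

94.78 × 3.14 = 297.6092 → 298 g (3 s.f., last digit at the 10^0 place).
5.11 × 0.146 = 0.74606 → 0.746 g (3 s.f., last digit at the 10^-3 place).
Difference: 296.86314 g; keep the coarser place, 10^0.
Result: 297 g.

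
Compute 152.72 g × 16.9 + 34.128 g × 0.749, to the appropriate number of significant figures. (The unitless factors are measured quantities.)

2.61 × 10³ g

152.72 × 16.9 = 2580.968 → 2.58 × 10³ g (3 s.f., last digit at the 10^1 place).
34.128 × 0.749 = 25.561872 → 25.6 g (3 s.f., last digit at the 10^-1 place).
Sum: 2606.529872 g; keep the coarser place, 10^1.
Result: 2.61 × 10³ g.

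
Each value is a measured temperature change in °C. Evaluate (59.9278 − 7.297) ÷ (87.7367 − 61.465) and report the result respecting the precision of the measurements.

59.9278 − 7.297 = 52.6308, limited to 3 d.p. → 5 s.f.; 87.7367 − 61.465 = 26.2717, limited to 3 d.p. → 5 s.f.
Carrying full precision, 52.6308 ÷ 26.2717 = 2.00332677368…; keep min(5, 5) = 5 s.f.
Rounded to 5 significant figures: 2.0033.

2.0033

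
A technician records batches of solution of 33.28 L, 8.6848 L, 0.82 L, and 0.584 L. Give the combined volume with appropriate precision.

33.28 L + 8.6848 L + 0.82 L + 0.584 L = 43.3688 L.
Addition/subtraction keeps the fewest decimal places: 33.28 → 2 decimal places, 8.6848 → 4 decimal places, 0.82 → 2 decimal places, 0.584 → 3 decimal places; limit is 2.
Rounded to 2 decimal places: 43.37 L.

43.37 L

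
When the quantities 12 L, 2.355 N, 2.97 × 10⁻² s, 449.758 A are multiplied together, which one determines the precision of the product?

12 L

12 L → 2 s.f.; 2.355 N → 4 s.f.; 2.97 × 10⁻² s → 3 s.f.; 449.758 A → 6 s.f.
The fewest is 2 significant figures, from 12 L.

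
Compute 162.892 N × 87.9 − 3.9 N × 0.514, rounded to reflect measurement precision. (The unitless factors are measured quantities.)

1.43 × 10^4 N

162.892 × 87.9 = 14318.2068 → 1.43 × 10^4 N (3 s.f., last digit at the 10^2 place).
3.9 × 0.514 = 2.0046 → 2.0 N (2 s.f., last digit at the 10^-1 place).
Difference: 14316.2022 N; keep the coarser place, 10^2.
Result: 1.43 × 10^4 N.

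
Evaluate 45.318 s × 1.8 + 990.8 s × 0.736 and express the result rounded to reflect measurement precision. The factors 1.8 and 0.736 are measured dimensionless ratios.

45.318 × 1.8 = 81.5724 → 82 s (2 s.f., last digit at the 10^0 place).
990.8 × 0.736 = 729.2288 → 729 s (3 s.f., last digit at the 10^0 place).
Sum: 810.8012 s; keep the coarser place, 10^0.
Result: 8.11 × 10^2 s.

8.11 × 10^2 s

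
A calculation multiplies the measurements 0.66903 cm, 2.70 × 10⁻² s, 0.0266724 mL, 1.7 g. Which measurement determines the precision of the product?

1.7 g

0.66903 cm → 5 s.f.; 2.70 × 10⁻² s → 3 s.f.; 0.0266724 mL → 6 s.f.; 1.7 g → 2 s.f.
The fewest is 2 significant figures, from 1.7 g.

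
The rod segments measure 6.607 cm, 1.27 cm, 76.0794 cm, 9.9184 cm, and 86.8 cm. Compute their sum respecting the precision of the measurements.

6.607 cm + 1.27 cm + 76.0794 cm + 9.9184 cm + 86.8 cm = 180.6748 cm.
Addition/subtraction keeps the fewest decimal places: 6.607 → 3 decimal places, 1.27 → 2 decimal places, 76.0794 → 4 decimal places, 9.9184 → 4 decimal places, 86.8 → 1 decimal place; limit is 1.
Rounded to 1 decimal place: 180.7 cm.

180.7 cm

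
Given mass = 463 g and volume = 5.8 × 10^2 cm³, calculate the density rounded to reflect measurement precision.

0.80 g/cm³

density = 463 g ÷ 5.8 × 10^2 cm³ = 0.798275862069… g/cm³.
463 has 3 significant figures; 5.8 × 10^2 has 2.
Division/multiplication keeps the fewest: 2 significant figures.
Rounded: 0.80 g/cm³.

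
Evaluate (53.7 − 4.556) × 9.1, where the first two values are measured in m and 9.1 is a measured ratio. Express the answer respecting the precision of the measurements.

4.5 × 10^2 m

53.7 m − 4.556 m = 49.144 m; the difference is limited to 1 decimal place (3 s.f.).
Carrying full precision, 49.144 × 9.1 = 447.2104 m; 9.1 has 2 s.f., so the result keeps min(3, 2) = 2 s.f.
Rounded to 2 significant figures: 4.5 × 10^2 m.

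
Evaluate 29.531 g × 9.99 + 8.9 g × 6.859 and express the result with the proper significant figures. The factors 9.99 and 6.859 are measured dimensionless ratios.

356 g

29.531 × 9.99 = 295.01469 → 295 g (3 s.f., last digit at the 10^0 place).
8.9 × 6.859 = 61.0451 → 61 g (2 s.f., last digit at the 10^0 place).
Sum: 356.05979 g; keep the coarser place, 10^0.
Result: 356 g.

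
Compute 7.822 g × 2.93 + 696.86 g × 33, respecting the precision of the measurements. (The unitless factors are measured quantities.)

2.3 × 10⁴ g

7.822 × 2.93 = 22.91846 → 22.9 g (3 s.f., last digit at the 10^-1 place).
696.86 × 33 = 22996.38 → 2.3 × 10⁴ g (2 s.f., last digit at the 10^3 place).
Sum: 23019.29846 g; keep the coarser place, 10^3.
Result: 2.3 × 10⁴ g.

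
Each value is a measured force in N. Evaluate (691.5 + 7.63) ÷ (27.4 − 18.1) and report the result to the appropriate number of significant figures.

75

691.5 + 7.63 = 699.13, limited to 1 d.p. → 4 s.f.; 27.4 − 18.1 = 9.3, limited to 1 d.p. → 2 s.f.
Carrying full precision, 699.13 ÷ 9.3 = 75.1752688172…; keep min(4, 2) = 2 s.f.
Rounded to 2 significant figures: 75.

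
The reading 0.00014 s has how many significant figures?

0.00014: leading zeros are not significant.

2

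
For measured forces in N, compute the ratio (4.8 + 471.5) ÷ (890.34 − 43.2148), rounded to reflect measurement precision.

4.8 + 471.5 = 476.3, limited to 1 d.p. → 4 s.f.; 890.34 − 43.2148 = 847.1252, limited to 2 d.p. → 5 s.f.
Carrying full precision, 476.3 ÷ 847.1252 = 0.56225455222…; keep min(4, 5) = 4 s.f.
Rounded to 4 significant figures: 0.5623.

0.5623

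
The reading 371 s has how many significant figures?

371: every digit is nonzero and significant.

3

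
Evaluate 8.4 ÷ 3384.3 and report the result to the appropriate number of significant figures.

0.0025

8.4 ÷ 3384.3 = 0.0024820494637…
Multiplication/division keeps the fewest significant figures: 8.4 → 2 s.f., 3384.3 → 5 s.f.; limit is 2.
Rounded to 2 significant figures: 0.0025.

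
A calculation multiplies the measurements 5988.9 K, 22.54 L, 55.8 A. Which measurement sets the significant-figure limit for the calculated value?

55.8 A

5988.9 K → 5 s.f.; 22.54 L → 4 s.f.; 55.8 A → 3 s.f.
The fewest is 3 significant figures, from 55.8 A.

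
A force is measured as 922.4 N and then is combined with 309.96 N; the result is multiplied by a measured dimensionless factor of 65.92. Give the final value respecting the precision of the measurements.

8.124 × 10^4 N

922.4 N + 309.96 N = 1232.36 N; the sum is limited to 1 decimal place (5 s.f.).
Carrying full precision, 1232.36 × 65.92 = 81237.1712 N; 65.92 has 4 s.f., so the result keeps min(5, 4) = 4 s.f.
Rounded to 4 significant figures: 8.124 × 10^4 N.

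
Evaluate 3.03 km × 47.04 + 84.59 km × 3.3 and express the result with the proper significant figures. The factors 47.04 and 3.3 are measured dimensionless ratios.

3.03 × 47.04 = 142.5312 → 143 km (3 s.f., last digit at the 10^0 place).
84.59 × 3.3 = 279.147 → 2.8 × 10² km (2 s.f., last digit at the 10^1 place).
Sum: 421.6782 km; keep the coarser place, 10^1.
Result: 4.2 × 10² km.

4.2 × 10² km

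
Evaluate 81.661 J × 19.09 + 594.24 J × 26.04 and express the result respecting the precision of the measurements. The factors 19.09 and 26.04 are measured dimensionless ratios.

1.703 × 10⁴ J

81.661 × 19.09 = 1558.90849 → 1559 J (4 s.f., last digit at the 10^0 place).
594.24 × 26.04 = 15474.0096 → 1.547 × 10⁴ J (4 s.f., last digit at the 10^1 place).
Sum: 17032.91809 J; keep the coarser place, 10^1.
Result: 1.703 × 10⁴ J.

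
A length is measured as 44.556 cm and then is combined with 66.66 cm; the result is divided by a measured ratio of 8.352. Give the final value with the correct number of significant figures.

13.32 cm

44.556 cm + 66.66 cm = 111.216 cm; the sum is limited to 2 decimal places (5 s.f.).
Carrying full precision, 111.216 ÷ 8.352 = 13.316091954… cm; 8.352 has 4 s.f., so the result keeps min(5, 4) = 4 s.f.
Rounded to 4 significant figures: 13.32 cm.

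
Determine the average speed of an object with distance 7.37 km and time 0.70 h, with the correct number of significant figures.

11 km/h

average speed = 7.37 km ÷ 0.70 h = 10.5285714286… km/h.
7.37 has 3 significant figures; 0.70 has 2.
Division/multiplication keeps the fewest: 2 significant figures.
Rounded: 11 km/h.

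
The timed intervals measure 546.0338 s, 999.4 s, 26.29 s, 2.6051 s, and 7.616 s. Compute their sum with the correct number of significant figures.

546.0338 s + 999.4 s + 26.29 s + 2.6051 s + 7.616 s = 1581.9449 s.
Addition/subtraction keeps the fewest decimal places: 546.0338 → 4 decimal places, 999.4 → 1 decimal place, 26.29 → 2 decimal places, 2.6051 → 4 decimal places, 7.616 → 3 decimal places; limit is 1.
Rounded to 1 decimal place: 1581.9 s.

1581.9 s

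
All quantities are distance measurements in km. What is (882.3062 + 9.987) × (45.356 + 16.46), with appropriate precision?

882.3062 + 9.987 = 892.2932, limited to 3 d.p. → 6 s.f.; 45.356 + 16.46 = 61.816, limited to 2 d.p. → 4 s.f.
Carrying full precision, 892.2932 × 61.816 = 55157.9964512; keep min(6, 4) = 4 s.f.
Rounded to 4 significant figures: 5.516 × 10^4 km².

5.516 × 10^4 km²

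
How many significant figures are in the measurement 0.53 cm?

0.53: leading zeros are not significant.

2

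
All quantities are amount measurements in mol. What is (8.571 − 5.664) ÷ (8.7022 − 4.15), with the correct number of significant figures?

8.571 − 5.664 = 2.907, limited to 3 d.p. → 4 s.f.; 8.7022 − 4.15 = 4.5522, limited to 2 d.p. → 3 s.f.
Carrying full precision, 2.907 ÷ 4.5522 = 0.638592328984…; keep min(4, 3) = 3 s.f.
Rounded to 3 significant figures: 0.639.

0.639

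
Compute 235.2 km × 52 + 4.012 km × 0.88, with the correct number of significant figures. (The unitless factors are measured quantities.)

235.2 × 52 = 12230.4 → 1.2 × 10^4 km (2 s.f., last digit at the 10^3 place).
4.012 × 0.88 = 3.53056 → 3.5 km (2 s.f., last digit at the 10^-1 place).
Sum: 12233.93056 km; keep the coarser place, 10^3.
Result: 1.2 × 10^4 km.

1.2 × 10^4 km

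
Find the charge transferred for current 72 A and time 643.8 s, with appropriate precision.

4.6 × 10⁴ C

charge transferred = 72 A × 643.8 s = 46353.6 C.
72 has 2 significant figures; 643.8 has 4.
Division/multiplication keeps the fewest: 2 significant figures.
Rounded: 4.6 × 10⁴ C.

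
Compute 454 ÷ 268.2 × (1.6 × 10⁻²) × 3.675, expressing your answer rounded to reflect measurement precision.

0.10

454 ÷ 268.2 × (1.6 × 10⁻²) × 3.675 = 0.0995346756152…
Multiplication/division keeps the fewest significant figures: 454 → 3 s.f., 268.2 → 4 s.f., 1.6 × 10⁻² → 2 s.f., 3.675 → 4 s.f.; limit is 2.
Rounded to 2 significant figures: 0.10.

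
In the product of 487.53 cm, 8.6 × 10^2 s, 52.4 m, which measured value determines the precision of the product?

487.53 cm → 5 s.f.; 8.6 × 10^2 s → 2 s.f.; 52.4 m → 3 s.f.
The fewest is 2 significant figures, from 8.6 × 10^2 s.

8.6 × 10^2 s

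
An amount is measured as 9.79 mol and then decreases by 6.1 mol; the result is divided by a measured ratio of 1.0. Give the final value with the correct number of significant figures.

9.79 mol − 6.1 mol = 3.69 mol; the difference is limited to 1 decimal place (2 s.f.).
Carrying full precision, 3.69 ÷ 1.0 = 3.69 mol; 1.0 has 2 s.f., so the result keeps min(2, 2) = 2 s.f.
Rounded to 2 significant figures: 3.7 mol.

3.7 mol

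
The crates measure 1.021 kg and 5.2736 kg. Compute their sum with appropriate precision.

1.021 kg + 5.2736 kg = 6.2946 kg.
Addition/subtraction keeps the fewest decimal places: 1.021 → 3 decimal places, 5.2736 → 4 decimal places; limit is 3.
Rounded to 3 decimal places: 6.295 kg.

6.295 kg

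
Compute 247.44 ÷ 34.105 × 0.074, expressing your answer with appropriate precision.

0.54

247.44 ÷ 34.105 × 0.074 = 0.536887846357…
Multiplication/division keeps the fewest significant figures: 247.44 → 5 s.f., 34.105 → 5 s.f., 0.074 → 2 s.f.; limit is 2.
Rounded to 2 significant figures: 0.54.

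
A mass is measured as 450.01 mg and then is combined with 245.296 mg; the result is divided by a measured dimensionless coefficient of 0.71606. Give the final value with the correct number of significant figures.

971.02 mg

450.01 mg + 245.296 mg = 695.306 mg; the sum is limited to 2 decimal places (5 s.f.).
Carrying full precision, 695.306 ÷ 0.71606 = 971.016395274… mg; 0.71606 has 5 s.f., so the result keeps min(5, 5) = 5 s.f.
Rounded to 5 significant figures: 971.02 mg.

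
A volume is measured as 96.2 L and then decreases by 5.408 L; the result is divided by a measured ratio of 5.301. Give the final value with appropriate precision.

17.1 L

96.2 L − 5.408 L = 90.792 L; the difference is limited to 1 decimal place (3 s.f.).
Carrying full precision, 90.792 ÷ 5.301 = 17.1273344652… L; 5.301 has 4 s.f., so the result keeps min(3, 4) = 3 s.f.
Rounded to 3 significant figures: 17.1 L.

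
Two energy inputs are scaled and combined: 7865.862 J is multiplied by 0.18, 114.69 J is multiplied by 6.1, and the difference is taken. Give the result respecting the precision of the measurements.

7 × 10² J

7865.862 × 0.18 = 1415.85516 → 1.4 × 10³ J (2 s.f., last digit at the 10^2 place).
114.69 × 6.1 = 699.609 → 7.0 × 10² J (2 s.f., last digit at the 10^1 place).
Difference: 716.24616 J; keep the coarser place, 10^2.
Result: 7 × 10² J.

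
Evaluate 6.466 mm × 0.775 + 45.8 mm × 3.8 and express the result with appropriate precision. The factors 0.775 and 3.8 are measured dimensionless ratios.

6.466 × 0.775 = 5.01115 → 5.01 mm (3 s.f., last digit at the 10^-2 place).
45.8 × 3.8 = 174.04 → 1.7 × 10² mm (2 s.f., last digit at the 10^1 place).
Sum: 179.05115 mm; keep the coarser place, 10^1.
Result: 1.8 × 10² mm.

1.8 × 10² mm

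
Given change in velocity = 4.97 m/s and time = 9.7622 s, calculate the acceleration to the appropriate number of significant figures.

0.509 m/s²

acceleration = 4.97 m/s ÷ 9.7622 s = 0.509106553851… m/s².
4.97 has 3 significant figures; 9.7622 has 5.
Division/multiplication keeps the fewest: 3 significant figures.
Rounded: 0.509 m/s².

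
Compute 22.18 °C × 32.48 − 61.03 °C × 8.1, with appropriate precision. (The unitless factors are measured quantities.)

22.18 × 32.48 = 720.4064 → 720.4 °C (4 s.f., last digit at the 10^-1 place).
61.03 × 8.1 = 494.343 → 4.9 × 10^2 °C (2 s.f., last digit at the 10^1 place).
Difference: 226.0634 °C; keep the coarser place, 10^1.
Result: 2.3 × 10^2 °C.

2.3 × 10^2 °C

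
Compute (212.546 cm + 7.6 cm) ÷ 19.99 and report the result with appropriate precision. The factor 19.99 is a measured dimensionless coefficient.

11.01 cm

212.546 cm + 7.6 cm = 220.146 cm; the sum is limited to 1 decimal place (4 s.f.).
Carrying full precision, 220.146 ÷ 19.99 = 11.0128064032… cm; 19.99 has 4 s.f., so the result keeps min(4, 4) = 4 s.f.
Rounded to 4 significant figures: 11.01 cm.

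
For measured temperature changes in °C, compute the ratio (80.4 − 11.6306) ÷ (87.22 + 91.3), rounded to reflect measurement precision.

0.385

80.4 − 11.6306 = 68.7694, limited to 1 d.p. → 3 s.f.; 87.22 + 91.3 = 178.52, limited to 1 d.p. → 4 s.f.
Carrying full precision, 68.7694 ÷ 178.52 = 0.38521958324…; keep min(3, 4) = 3 s.f.
Rounded to 3 significant figures: 0.385.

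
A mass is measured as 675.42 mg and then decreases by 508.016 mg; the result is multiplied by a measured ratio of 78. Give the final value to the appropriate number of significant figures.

1.3 × 10⁴ mg

675.42 mg − 508.016 mg = 167.404 mg; the difference is limited to 2 decimal places (5 s.f.).
Carrying full precision, 167.404 × 78 = 13057.512 mg; 78 has 2 s.f., so the result keeps min(5, 2) = 2 s.f.
Rounded to 2 significant figures: 1.3 × 10⁴ mg.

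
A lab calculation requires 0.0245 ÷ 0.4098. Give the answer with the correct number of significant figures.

0.0245 ÷ 0.4098 = 0.059785261103…
Multiplication/division keeps the fewest significant figures: 0.0245 → 3 s.f., 0.4098 → 4 s.f.; limit is 3.
Rounded to 3 significant figures: 0.0598.

0.0598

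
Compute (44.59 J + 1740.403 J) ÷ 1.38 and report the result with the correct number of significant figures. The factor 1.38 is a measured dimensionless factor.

44.59 J + 1740.403 J = 1784.993 J; the sum is limited to 2 decimal places (6 s.f.).
Carrying full precision, 1784.993 ÷ 1.38 = 1293.47318841… J; 1.38 has 3 s.f., so the result keeps min(6, 3) = 3 s.f.
Rounded to 3 significant figures: 1.29 × 10³ J.

1.29 × 10³ J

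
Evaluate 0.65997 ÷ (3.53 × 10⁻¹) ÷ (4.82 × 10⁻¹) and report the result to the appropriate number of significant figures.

3.88

0.65997 ÷ (3.53 × 10⁻¹) ÷ (4.82 × 10⁻¹) = 3.87884522704…
Multiplication/division keeps the fewest significant figures: 0.65997 → 5 s.f., 3.53 × 10⁻¹ → 3 s.f., 4.82 × 10⁻¹ → 3 s.f.; limit is 3.
Rounded to 3 significant figures: 3.88.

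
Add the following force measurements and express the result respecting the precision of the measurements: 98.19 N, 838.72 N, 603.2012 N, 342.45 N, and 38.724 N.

1921.29 N

98.19 N + 838.72 N + 603.2012 N + 342.45 N + 38.724 N = 1921.2852 N.
Addition/subtraction keeps the fewest decimal places: 98.19 → 2 decimal places, 838.72 → 2 decimal places, 603.2012 → 4 decimal places, 342.45 → 2 decimal places, 38.724 → 3 decimal places; limit is 2.
Rounded to 2 decimal places: 1921.29 N.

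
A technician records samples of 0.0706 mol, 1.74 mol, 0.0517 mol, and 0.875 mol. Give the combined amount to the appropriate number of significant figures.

0.0706 mol + 1.74 mol + 0.0517 mol + 0.875 mol = 2.7373 mol.
Addition/subtraction keeps the fewest decimal places: 0.0706 → 4 decimal places, 1.74 → 2 decimal places, 0.0517 → 4 decimal places, 0.875 → 3 decimal places; limit is 2.
Rounded to 2 decimal places: 2.74 mol.

2.74 mol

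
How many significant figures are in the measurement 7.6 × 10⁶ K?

2

7.6 × 10⁶: in scientific notation every digit of the coefficient is significant.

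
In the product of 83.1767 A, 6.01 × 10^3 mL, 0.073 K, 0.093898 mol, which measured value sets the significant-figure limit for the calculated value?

83.1767 A → 6 s.f.; 6.01 × 10^3 mL → 3 s.f.; 0.073 K → 2 s.f.; 0.093898 mol → 5 s.f.
The fewest is 2 significant figures, from 0.073 K.

0.073 K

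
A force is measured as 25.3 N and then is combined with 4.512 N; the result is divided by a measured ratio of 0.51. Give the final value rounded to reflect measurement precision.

25.3 N + 4.512 N = 29.812 N; the sum is limited to 1 decimal place (3 s.f.).
Carrying full precision, 29.812 ÷ 0.51 = 58.4549019608… N; 0.51 has 2 s.f., so the result keeps min(3, 2) = 2 s.f.
Rounded to 2 significant figures: 58 N.

58 N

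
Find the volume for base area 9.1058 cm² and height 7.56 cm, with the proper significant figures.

volume = 9.1058 cm² × 7.56 cm = 68.839848 cm³.
9.1058 has 5 significant figures; 7.56 has 3.
Division/multiplication keeps the fewest: 3 significant figures.
Rounded: 68.8 cm³.

68.8 cm³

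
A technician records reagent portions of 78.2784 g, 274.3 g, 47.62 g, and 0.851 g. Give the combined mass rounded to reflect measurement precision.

401.0 g

78.2784 g + 274.3 g + 47.62 g + 0.851 g = 401.0494 g.
Addition/subtraction keeps the fewest decimal places: 78.2784 → 4 decimal places, 274.3 → 1 decimal place, 47.62 → 2 decimal places, 0.851 → 3 decimal places; limit is 1.
Rounded to 1 decimal place: 401.0 g.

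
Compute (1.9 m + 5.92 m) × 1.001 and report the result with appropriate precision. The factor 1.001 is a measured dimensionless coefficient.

1.9 m + 5.92 m = 7.82 m; the sum is limited to 1 decimal place (2 s.f.).
Carrying full precision, 7.82 × 1.001 = 7.82782 m; 1.001 has 4 s.f., so the result keeps min(2, 4) = 2 s.f.
Rounded to 2 significant figures: 7.8 m.

7.8 m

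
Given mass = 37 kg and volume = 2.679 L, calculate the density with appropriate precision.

density = 37 kg ÷ 2.679 L = 13.8111235536… kg/L.
37 has 2 significant figures; 2.679 has 4.
Division/multiplication keeps the fewest: 2 significant figures.
Rounded: 14 kg/L.

14 kg/L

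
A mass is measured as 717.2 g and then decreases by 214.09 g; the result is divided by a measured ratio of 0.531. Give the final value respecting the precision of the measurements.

947 g

717.2 g − 214.09 g = 503.11 g; the difference is limited to 1 decimal place (4 s.f.).
Carrying full precision, 503.11 ÷ 0.531 = 947.47645951… g; 0.531 has 3 s.f., so the result keeps min(4, 3) = 3 s.f.
Rounded to 3 significant figures: 947 g.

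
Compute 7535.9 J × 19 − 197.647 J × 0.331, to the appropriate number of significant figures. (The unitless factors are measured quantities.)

1.4 × 10^5 J

7535.9 × 19 = 143182.1 → 1.4 × 10^5 J (2 s.f., last digit at the 10^4 place).
197.647 × 0.331 = 65.421157 → 65.4 J (3 s.f., last digit at the 10^-1 place).
Difference: 143116.678843 J; keep the coarser place, 10^4.
Result: 1.4 × 10^5 J.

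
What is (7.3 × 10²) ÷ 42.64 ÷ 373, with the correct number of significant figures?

(7.3 × 10²) ÷ 42.64 ÷ 373 = 0.0458983245225…
Multiplication/division keeps the fewest significant figures: 7.3 × 10² → 2 s.f., 42.64 → 4 s.f., 373 → 3 s.f.; limit is 2.
Rounded to 2 significant figures: 4.6 × 10⁻².

4.6 × 10⁻²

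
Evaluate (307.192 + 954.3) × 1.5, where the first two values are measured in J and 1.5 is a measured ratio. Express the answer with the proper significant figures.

1.9 × 10³ J

307.192 J + 954.3 J = 1261.492 J; the sum is limited to 1 decimal place (5 s.f.).
Carrying full precision, 1261.492 × 1.5 = 1892.238 J; 1.5 has 2 s.f., so the result keeps min(5, 2) = 2 s.f.
Rounded to 2 significant figures: 1.9 × 10³ J.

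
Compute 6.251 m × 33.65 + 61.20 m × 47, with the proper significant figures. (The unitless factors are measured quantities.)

6.251 × 33.65 = 210.34615 → 210.3 m (4 s.f., last digit at the 10^-1 place).
61.20 × 47 = 2876.4 → 2.9 × 10³ m (2 s.f., last digit at the 10^2 place).
Sum: 3086.74615 m; keep the coarser place, 10^2.
Result: 3.1 × 10³ m.

3.1 × 10³ m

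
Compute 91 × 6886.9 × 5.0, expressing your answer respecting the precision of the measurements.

3.1 × 10^6

91 × 6886.9 × 5.0 = 3133539.5
Multiplication/division keeps the fewest significant figures: 91 → 2 s.f., 6886.9 → 5 s.f., 5.0 → 2 s.f.; limit is 2.
Rounded to 2 significant figures: 3.1 × 10^6.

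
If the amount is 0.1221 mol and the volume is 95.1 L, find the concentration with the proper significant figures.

0.00128 mol/L

concentration = 0.1221 mol ÷ 95.1 L = 0.00128391167192… mol/L.
0.1221 has 4 significant figures; 95.1 has 3.
Division/multiplication keeps the fewest: 3 significant figures.
Rounded: 0.00128 mol/L.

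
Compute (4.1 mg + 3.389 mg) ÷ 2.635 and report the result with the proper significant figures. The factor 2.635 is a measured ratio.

2.8 mg

4.1 mg + 3.389 mg = 7.489 mg; the sum is limited to 1 decimal place (2 s.f.).
Carrying full precision, 7.489 ÷ 2.635 = 2.84212523719… mg; 2.635 has 4 s.f., so the result keeps min(2, 4) = 2 s.f.
Rounded to 2 significant figures: 2.8 mg.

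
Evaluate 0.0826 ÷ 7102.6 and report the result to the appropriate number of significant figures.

0.0826 ÷ 7102.6 = 0.0000116295441106…
Multiplication/division keeps the fewest significant figures: 0.0826 → 3 s.f., 7102.6 → 5 s.f.; limit is 3.
Rounded to 3 significant figures: 1.16 × 10^-5.

1.16 × 10^-5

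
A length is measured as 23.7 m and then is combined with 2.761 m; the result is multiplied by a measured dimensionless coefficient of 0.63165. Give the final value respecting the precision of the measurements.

23.7 m + 2.761 m = 26.461 m; the sum is limited to 1 decimal place (3 s.f.).
Carrying full precision, 26.461 × 0.63165 = 16.71409065 m; 0.63165 has 5 s.f., so the result keeps min(3, 5) = 3 s.f.
Rounded to 3 significant figures: 16.7 m.

16.7 m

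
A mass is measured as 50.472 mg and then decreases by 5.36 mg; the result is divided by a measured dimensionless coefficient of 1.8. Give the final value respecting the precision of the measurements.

50.472 mg − 5.36 mg = 45.112 mg; the difference is limited to 2 decimal places (4 s.f.).
Carrying full precision, 45.112 ÷ 1.8 = 25.0622222222… mg; 1.8 has 2 s.f., so the result keeps min(4, 2) = 2 s.f.
Rounded to 2 significant figures: 25 mg.

25 mg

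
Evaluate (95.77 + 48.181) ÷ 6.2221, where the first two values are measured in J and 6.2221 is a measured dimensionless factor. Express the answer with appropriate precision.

95.77 J + 48.181 J = 143.951 J; the sum is limited to 2 decimal places (5 s.f.).
Carrying full precision, 143.951 ÷ 6.2221 = 23.1354365889… J; 6.2221 has 5 s.f., so the result keeps min(5, 5) = 5 s.f.
Rounded to 5 significant figures: 23.135 J.

23.135 J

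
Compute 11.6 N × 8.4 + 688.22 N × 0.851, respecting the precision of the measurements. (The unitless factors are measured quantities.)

683 N

11.6 × 8.4 = 97.44 → 97 N (2 s.f., last digit at the 10^0 place).
688.22 × 0.851 = 585.67522 → 586 N (3 s.f., last digit at the 10^0 place).
Sum: 683.11522 N; keep the coarser place, 10^0.
Result: 683 N.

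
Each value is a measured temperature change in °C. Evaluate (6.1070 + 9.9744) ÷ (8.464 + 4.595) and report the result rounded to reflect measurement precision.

6.1070 + 9.9744 = 16.0814, limited to 4 d.p. → 6 s.f.; 8.464 + 4.595 = 13.059, limited to 3 d.p. → 5 s.f.
Carrying full precision, 16.0814 ÷ 13.059 = 1.23144191745…; keep min(6, 5) = 5 s.f.
Rounded to 5 significant figures: 1.2314.

1.2314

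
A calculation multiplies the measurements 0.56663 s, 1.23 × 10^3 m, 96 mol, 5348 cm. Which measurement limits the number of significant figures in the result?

96 mol

0.56663 s → 5 s.f.; 1.23 × 10^3 m → 3 s.f.; 96 mol → 2 s.f.; 5348 cm → 4 s.f.
The fewest is 2 significant figures, from 96 mol.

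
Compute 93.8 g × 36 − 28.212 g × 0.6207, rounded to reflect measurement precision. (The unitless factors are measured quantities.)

93.8 × 36 = 3376.8 → 3.4 × 10³ g (2 s.f., last digit at the 10^2 place).
28.212 × 0.6207 = 17.5111884 → 17.51 g (4 s.f., last digit at the 10^-2 place).
Difference: 3359.2888116 g; keep the coarser place, 10^2.
Result: 3.4 × 10³ g.

3.4 × 10³ g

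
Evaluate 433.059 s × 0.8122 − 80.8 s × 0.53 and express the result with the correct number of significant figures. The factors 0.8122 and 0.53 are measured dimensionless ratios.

309 s

433.059 × 0.8122 = 351.7305198 → 351.7 s (4 s.f., last digit at the 10^-1 place).
80.8 × 0.53 = 42.824 → 43 s (2 s.f., last digit at the 10^0 place).
Difference: 308.9065198 s; keep the coarser place, 10^0.
Result: 309 s.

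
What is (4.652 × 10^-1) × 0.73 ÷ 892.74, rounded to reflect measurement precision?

3.8 × 10^-4

(4.652 × 10^-1) × 0.73 ÷ 892.74 = 0.000380397428143…
Multiplication/division keeps the fewest significant figures: 4.652 × 10^-1 → 4 s.f., 0.73 → 2 s.f., 892.74 → 5 s.f.; limit is 2.
Rounded to 2 significant figures: 3.8 × 10^-4.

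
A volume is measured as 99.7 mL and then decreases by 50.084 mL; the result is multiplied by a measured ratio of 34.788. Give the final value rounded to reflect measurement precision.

99.7 mL − 50.084 mL = 49.616 mL; the difference is limited to 1 decimal place (3 s.f.).
Carrying full precision, 49.616 × 34.788 = 1726.041408 mL; 34.788 has 5 s.f., so the result keeps min(3, 5) = 3 s.f.
Rounded to 3 significant figures: 1.73 × 10³ mL.

1.73 × 10³ mL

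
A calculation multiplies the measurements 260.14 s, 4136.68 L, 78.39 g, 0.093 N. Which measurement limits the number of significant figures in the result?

260.14 s → 5 s.f.; 4136.68 L → 6 s.f.; 78.39 g → 4 s.f.; 0.093 N → 2 s.f.
The fewest is 2 significant figures, from 0.093 N.

0.093 N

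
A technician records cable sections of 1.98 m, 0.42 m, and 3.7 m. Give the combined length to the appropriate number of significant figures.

1.98 m + 0.42 m + 3.7 m = 6.10 m.
Addition/subtraction keeps the fewest decimal places: 1.98 → 2 decimal places, 0.42 → 2 decimal places, 3.7 → 1 decimal place; limit is 1.
Rounded to 1 decimal place: 6.1 m.

6.1 m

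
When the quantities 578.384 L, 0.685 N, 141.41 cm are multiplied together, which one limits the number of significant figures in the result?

578.384 L → 6 s.f.; 0.685 N → 3 s.f.; 141.41 cm → 5 s.f.
The fewest is 3 significant figures, from 0.685 N.

0.685 N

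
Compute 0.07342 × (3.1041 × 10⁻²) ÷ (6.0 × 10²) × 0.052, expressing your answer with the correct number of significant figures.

0.07342 × (3.1041 × 10⁻²) ÷ (6.0 × 10²) × 0.052 = 1.975159524 × 10^-7
Multiplication/division keeps the fewest significant figures: 0.07342 → 4 s.f., 3.1041 × 10⁻² → 5 s.f., 6.0 × 10² → 2 s.f., 0.052 → 2 s.f.; limit is 2.
Rounded to 2 significant figures: 2.0 × 10⁻⁷.

2.0 × 10⁻⁷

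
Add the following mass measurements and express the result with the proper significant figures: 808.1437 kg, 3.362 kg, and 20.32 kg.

831.83 kg

808.1437 kg + 3.362 kg + 20.32 kg = 831.8257 kg.
Addition/subtraction keeps the fewest decimal places: 808.1437 → 4 decimal places, 3.362 → 3 decimal places, 20.32 → 2 decimal places; limit is 2.
Rounded to 2 decimal places: 831.83 kg.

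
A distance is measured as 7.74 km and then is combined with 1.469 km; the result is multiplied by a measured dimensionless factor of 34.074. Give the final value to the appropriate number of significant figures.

7.74 km + 1.469 km = 9.209 km; the sum is limited to 2 decimal places (3 s.f.).
Carrying full precision, 9.209 × 34.074 = 313.787466 km; 34.074 has 5 s.f., so the result keeps min(3, 5) = 3 s.f.
Rounded to 3 significant figures: 3.14 × 10² km.

3.14 × 10² km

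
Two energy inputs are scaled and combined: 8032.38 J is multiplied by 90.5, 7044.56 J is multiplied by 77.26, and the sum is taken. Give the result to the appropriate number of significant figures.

8032.38 × 90.5 = 726930.39 → 7.27 × 10⁵ J (3 s.f., last digit at the 10^3 place).
7044.56 × 77.26 = 544262.7056 → 5.443 × 10⁵ J (4 s.f., last digit at the 10^2 place).
Sum: 1271193.0956 J; keep the coarser place, 10^3.
Result: 1.271 × 10⁶ J.

1.271 × 10⁶ J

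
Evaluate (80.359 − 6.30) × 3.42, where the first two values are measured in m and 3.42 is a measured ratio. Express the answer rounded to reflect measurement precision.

253 m

80.359 m − 6.30 m = 74.059 m; the difference is limited to 2 decimal places (4 s.f.).
Carrying full precision, 74.059 × 3.42 = 253.28178 m; 3.42 has 3 s.f., so the result keeps min(4, 3) = 3 s.f.
Rounded to 3 significant figures: 253 m.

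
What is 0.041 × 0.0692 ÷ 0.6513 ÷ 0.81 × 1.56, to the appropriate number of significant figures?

0.041 × 0.0692 ÷ 0.6513 ÷ 0.81 × 1.56 = 0.00838973904044…
Multiplication/division keeps the fewest significant figures: 0.041 → 2 s.f., 0.0692 → 3 s.f., 0.6513 → 4 s.f., 0.81 → 2 s.f., 1.56 → 3 s.f.; limit is 2.
Rounded to 2 significant figures: 0.0084.

0.0084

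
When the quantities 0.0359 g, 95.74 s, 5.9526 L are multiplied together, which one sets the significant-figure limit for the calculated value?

0.0359 g → 3 s.f.; 95.74 s → 4 s.f.; 5.9526 L → 5 s.f.
The fewest is 3 significant figures, from 0.0359 g.

0.0359 g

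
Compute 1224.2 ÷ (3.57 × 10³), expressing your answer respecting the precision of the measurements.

0.343

1224.2 ÷ (3.57 × 10³) = 0.342913165266…
Multiplication/division keeps the fewest significant figures: 1224.2 → 5 s.f., 3.57 × 10³ → 3 s.f.; limit is 3.
Rounded to 3 significant figures: 0.343.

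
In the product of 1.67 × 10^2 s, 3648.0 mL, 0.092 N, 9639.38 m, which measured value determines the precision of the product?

1.67 × 10^2 s → 3 s.f.; 3648.0 mL → 5 s.f.; 0.092 N → 2 s.f.; 9639.38 m → 6 s.f.
The fewest is 2 significant figures, from 0.092 N.

0.092 N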